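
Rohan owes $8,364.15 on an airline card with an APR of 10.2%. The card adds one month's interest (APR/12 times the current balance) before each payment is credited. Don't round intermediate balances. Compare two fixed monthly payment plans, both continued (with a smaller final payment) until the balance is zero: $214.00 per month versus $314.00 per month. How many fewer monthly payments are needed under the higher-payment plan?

Monthly rate r = 10.2%/12 = 0.85% = 0.0085.
At $214.00/mo: n = ⌈−ln(1 − rB₀/P)/ln(1+r)⌉ = 48 payments (last $151.54); total interest = total paid − $8,364.15 = $1,845.39.
At $314.00/mo: 31 payments (last $104.22); total interest $1,160.07.
Payments saved = 48 − 31 = 17.

17 fewer payments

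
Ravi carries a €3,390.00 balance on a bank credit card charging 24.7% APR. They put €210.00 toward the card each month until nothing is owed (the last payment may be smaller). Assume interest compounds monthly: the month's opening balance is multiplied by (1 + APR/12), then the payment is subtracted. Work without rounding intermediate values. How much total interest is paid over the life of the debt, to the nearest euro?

Monthly rate r = 24.7%/12 = 2.05833% = 0.0205833.
Payoff takes n = ⌈−ln(1 − rB₀/P)/ln(1+r)⌉ = ⌈19.823⌉ = 20 payments; the last is €173.10.
Total paid = 19·€210.00 + €173.10 = €4,163.10.
Total interest = total paid − principal = €4,163.10 − €3,390.00 = €773.10.

€773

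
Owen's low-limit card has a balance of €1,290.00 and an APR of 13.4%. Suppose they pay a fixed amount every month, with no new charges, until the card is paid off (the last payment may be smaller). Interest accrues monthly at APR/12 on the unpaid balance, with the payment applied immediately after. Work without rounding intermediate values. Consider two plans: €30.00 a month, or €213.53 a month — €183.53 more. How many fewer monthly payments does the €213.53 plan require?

Monthly rate r = 13.4%/12 = 1.11667% = 0.0111667.
At €30.00/mo: n = ⌈−ln(1 − rB₀/P)/ln(1+r)⌉ = 59 payments (last €27.49); total interest = total paid − €1,290.00 = €477.49.
At €213.53/mo: 7 payments (last €62.08); total interest €53.26.
Payments saved = 59 − 7 = 52.

52 fewer payments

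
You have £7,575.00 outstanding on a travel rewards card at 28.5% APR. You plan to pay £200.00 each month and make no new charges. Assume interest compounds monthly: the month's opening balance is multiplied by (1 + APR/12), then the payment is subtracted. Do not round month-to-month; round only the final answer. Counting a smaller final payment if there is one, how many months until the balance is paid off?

98 months

Monthly rate r = 28.5%/12 = 2.375% = 0.02375.
Recurrence: B ← B·(1+r) − £200.00.
Month 1: interest £179.91; balance after payment £7,554.91.
Month 2: interest £179.43; balance after payment £7,534.34.
Closed form: n = −ln(1 − rB₀/P)/ln(1+r) = −ln(0.10047)/ln(1.02375) ≈ 97.899, so the balance reaches zero during payment 98.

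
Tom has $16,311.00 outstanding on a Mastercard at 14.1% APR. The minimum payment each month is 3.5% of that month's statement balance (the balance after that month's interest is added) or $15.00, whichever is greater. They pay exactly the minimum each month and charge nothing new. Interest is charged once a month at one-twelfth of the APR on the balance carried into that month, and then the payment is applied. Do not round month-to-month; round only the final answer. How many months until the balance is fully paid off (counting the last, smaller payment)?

Monthly rate r = 14.1%/12 = 1.175% = 0.01175.
While 3.5% of the post-interest balance exceeds $15.00, each month B ← (B·(1+r))·(1 − 0.035), i.e. B shrinks by the factor (1+r)·0.965 = 0.97634.
This holds for months 1–153. Entering month 154 the balance is $418.18; 3.5% of the post-interest balance is now below $15.00, so the flat $15.00 minimum applies from here.
From month 154 a fixed $15.00 at rate r clears $418.18 in 34 more payments. Total: 153 + 34 = 187 months.

187 months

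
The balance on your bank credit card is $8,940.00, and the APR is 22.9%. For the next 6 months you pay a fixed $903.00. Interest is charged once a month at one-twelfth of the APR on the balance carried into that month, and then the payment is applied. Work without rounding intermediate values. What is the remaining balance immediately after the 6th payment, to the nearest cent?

Monthly rate r = 22.9%/12 = 1.90833% = 0.0190833.
Each month: B ← B·(1+r) − $903.00.
Month 1: interest $170.60; balance after payment $8,207.60.
Month 2: interest $156.63; balance after payment $7,461.23.
Month 3: interest $142.39; balance after payment $6,700.62.
Month 4: interest $127.87; balance after payment $5,925.49.
Month 5: interest $113.08; balance after payment $5,135.57.
Month 6: interest $98.00; balance after payment $4,330.57.

$4,330.57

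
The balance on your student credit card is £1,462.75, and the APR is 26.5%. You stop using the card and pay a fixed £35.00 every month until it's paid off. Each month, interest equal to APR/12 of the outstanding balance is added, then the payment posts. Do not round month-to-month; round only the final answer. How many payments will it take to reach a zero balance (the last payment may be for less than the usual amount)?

118 payments

Monthly rate r = 26.5%/12 = 2.20833% = 0.0220833.
Recurrence: B ← B·(1+r) − £35.00.
Month 1: interest £32.30; balance after payment £1,460.05.
Month 2: interest £32.24; balance after payment £1,457.30.
Closed form: n = −ln(1 − rB₀/P)/ln(1+r) = −ln(0.077074)/ln(1.02208) ≈ 117.336, so the balance reaches zero during payment 118.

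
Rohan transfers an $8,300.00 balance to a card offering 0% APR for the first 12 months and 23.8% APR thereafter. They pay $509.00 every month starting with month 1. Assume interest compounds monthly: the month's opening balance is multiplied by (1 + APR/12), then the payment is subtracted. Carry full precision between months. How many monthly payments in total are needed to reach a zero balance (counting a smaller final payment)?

Promo months 1–12 at r₀ = 0%/12 = 0; months 13+ at r₁ = 23.8%/12 = 0.0198333.
After month 12 (no interest yet): B = $8,300.00 − 12·$509.00 = $2,192.00.
Then at r₁ with $509.00/mo: n₂ = −ln(1 − r₁·B/P)/ln(1+r₁) ≈ 4.55 → 5 more payments.

17 payments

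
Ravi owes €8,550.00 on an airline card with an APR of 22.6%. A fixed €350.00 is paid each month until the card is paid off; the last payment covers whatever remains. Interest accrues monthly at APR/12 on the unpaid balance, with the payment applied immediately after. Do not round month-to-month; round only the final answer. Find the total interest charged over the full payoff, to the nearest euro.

Monthly rate r = 22.6%/12 = 1.88333% = 0.0188333.
Payoff takes n = ⌈−ln(1 − rB₀/P)/ln(1+r)⌉ = ⌈33.032⌉ = 34 payments; the last is €11.33.
Total paid = 33·€350.00 + €11.33 = €11,561.33.
Total interest = total paid − principal = €11,561.33 − €8,550.00 = €3,011.33.

€3,011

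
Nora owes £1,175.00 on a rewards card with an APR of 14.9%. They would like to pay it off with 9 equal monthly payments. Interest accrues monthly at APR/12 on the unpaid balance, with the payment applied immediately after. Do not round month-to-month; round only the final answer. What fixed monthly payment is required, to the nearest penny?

£138.79

Monthly rate r = 14.9%/12 = 1.24167% = 0.0124167.
Level-payment amortization: P = B₀·r / (1 − (1+r)^(−n)) = 1175.00·0.0124167 / (1 − 1.01242^(−9)).
Denominator 1 − (1+r)^(−9) = 0.105116654.
P = 14.5896 / 0.105116654 ≈ 138.79.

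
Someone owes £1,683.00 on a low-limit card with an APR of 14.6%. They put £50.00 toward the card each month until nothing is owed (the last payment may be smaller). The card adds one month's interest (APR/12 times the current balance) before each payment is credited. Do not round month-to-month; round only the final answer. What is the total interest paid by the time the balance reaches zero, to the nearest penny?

Monthly rate r = 14.6%/12 = 1.21667% = 0.0121667.
Payoff takes n = ⌈−ln(1 − rB₀/P)/ln(1+r)⌉ = ⌈43.565⌉ = 44 payments; the last is £28.30.
Total paid = 43·£50.00 + £28.30 = £2,178.30.
Total interest = total paid − principal = £2,178.30 − £1,683.00 = £495.30.

£495.30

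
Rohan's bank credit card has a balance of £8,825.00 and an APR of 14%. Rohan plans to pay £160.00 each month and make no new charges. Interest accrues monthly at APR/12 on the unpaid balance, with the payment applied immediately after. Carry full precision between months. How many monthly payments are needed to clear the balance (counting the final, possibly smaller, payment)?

89 months

Monthly rate r = 14%/12 = 1.16667% = 0.0116667.
Recurrence: B ← B·(1+r) − £160.00.
Month 1: interest £102.96; balance after payment £8,767.96.
Month 2: interest £102.29; balance after payment £8,710.25.
Closed form: n = −ln(1 − rB₀/P)/ln(1+r) = −ln(0.35651)/ln(1.01167) ≈ 88.920, so the balance reaches zero during payment 89.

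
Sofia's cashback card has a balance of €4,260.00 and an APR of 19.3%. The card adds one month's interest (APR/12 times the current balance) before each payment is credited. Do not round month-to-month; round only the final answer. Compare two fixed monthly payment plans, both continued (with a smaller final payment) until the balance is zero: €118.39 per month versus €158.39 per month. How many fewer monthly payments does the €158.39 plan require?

19 fewer payments

Monthly rate r = 19.3%/12 = 1.60833% = 0.0160833.
At €118.39/mo: n = ⌈−ln(1 − rB₀/P)/ln(1+r)⌉ = 55 payments (last €21.47); total interest = total paid − €4,260.00 = €2,154.53.
At €158.39/mo: 36 payments (last €81.74); total interest €1,365.39.
Payments saved = 55 − 36 = 19.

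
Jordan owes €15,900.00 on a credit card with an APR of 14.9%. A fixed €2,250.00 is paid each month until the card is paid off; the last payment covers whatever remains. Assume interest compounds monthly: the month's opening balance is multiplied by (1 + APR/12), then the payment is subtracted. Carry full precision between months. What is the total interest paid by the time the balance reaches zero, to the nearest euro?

€848

Monthly rate r = 14.9%/12 = 1.24167% = 0.0124167.
Payoff takes n = ⌈−ln(1 − rB₀/P)/ln(1+r)⌉ = ⌈7.442⌉ = 8 payments; the last is €997.79.
Total paid = 7·€2,250.00 + €997.79 = €16,747.79.
Total interest = total paid − principal = €16,747.79 − €15,900.00 = €847.79.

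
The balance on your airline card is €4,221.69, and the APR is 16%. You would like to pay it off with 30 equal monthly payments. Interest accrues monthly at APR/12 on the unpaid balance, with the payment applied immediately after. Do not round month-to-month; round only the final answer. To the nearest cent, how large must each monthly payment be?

Monthly rate r = 16%/12 = 1.33333% = 0.0133333.
Level-payment amortization: P = B₀·r / (1 − (1+r)^(−n)) = 4221.69·0.0133333 / (1 − 1.01333^(−30)).
Denominator 1 − (1+r)^(−30) = 0.327905822.
P = 56.2892 / 0.327905822 ≈ 171.66.

€171.66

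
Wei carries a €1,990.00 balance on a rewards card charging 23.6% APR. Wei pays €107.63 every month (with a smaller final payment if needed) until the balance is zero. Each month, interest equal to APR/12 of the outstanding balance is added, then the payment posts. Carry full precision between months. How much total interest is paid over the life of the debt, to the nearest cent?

Monthly rate r = 23.6%/12 = 1.96667% = 0.0196667.
Payoff takes n = ⌈−ln(1 − rB₀/P)/ln(1+r)⌉ = ⌈23.206⌉ = 24 payments; the last is €22.39.
Total paid = 23·€107.63 + €22.39 = €2,497.88.
Total interest = total paid − principal = €2,497.88 − €1,990.00 = €507.88.

€507.88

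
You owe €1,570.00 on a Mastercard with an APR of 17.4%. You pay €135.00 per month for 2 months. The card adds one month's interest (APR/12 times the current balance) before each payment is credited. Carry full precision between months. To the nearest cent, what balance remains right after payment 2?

€1,343.90

Monthly rate r = 17.4%/12 = 1.45% = 0.0145.
Each month: B ← B·(1+r) − €135.00.
Month 1: interest €22.76; balance after payment €1,457.77.
Month 2: interest €21.14; balance after payment €1,343.90.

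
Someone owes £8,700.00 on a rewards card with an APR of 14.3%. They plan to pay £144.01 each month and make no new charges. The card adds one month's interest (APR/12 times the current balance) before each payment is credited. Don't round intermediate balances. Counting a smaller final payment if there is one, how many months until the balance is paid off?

Monthly rate r = 14.3%/12 = 1.19167% = 0.0119167.
Recurrence: B ← B·(1+r) − £144.01.
Month 1: interest £103.68; balance after payment £8,659.66.
Month 2: interest £103.19; balance after payment £8,618.85.
Closed form: n = −ln(1 − rB₀/P)/ln(1+r) = −ln(0.28008)/ln(1.01192) ≈ 107.432, so the balance reaches zero during payment 108.

108 payments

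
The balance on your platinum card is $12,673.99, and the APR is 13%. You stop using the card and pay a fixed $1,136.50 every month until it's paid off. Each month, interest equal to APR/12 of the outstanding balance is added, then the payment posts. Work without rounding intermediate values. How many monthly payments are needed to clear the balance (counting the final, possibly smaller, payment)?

Monthly rate r = 13%/12 = 1.08333% = 0.0108333.
Recurrence: B ← B·(1+r) − $1,136.50.
Month 1: interest $137.30; balance after payment $11,674.79.
Month 2: interest $126.48; balance after payment $10,664.77.
Closed form: n = −ln(1 − rB₀/P)/ln(1+r) = −ln(0.87919)/ln(1.01083) ≈ 11.949, so the balance reaches zero during payment 12.

12 months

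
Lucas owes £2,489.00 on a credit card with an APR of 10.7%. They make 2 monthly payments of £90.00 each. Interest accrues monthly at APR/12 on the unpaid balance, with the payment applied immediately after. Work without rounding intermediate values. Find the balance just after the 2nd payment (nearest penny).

£2,352.78

Monthly rate r = 10.7%/12 = 0.891667% = 0.00891667.
Each month: B ← B·(1+r) − £90.00.
Month 1: interest £22.19; balance after payment £2,421.19.
Month 2: interest £21.59; balance after payment £2,352.78.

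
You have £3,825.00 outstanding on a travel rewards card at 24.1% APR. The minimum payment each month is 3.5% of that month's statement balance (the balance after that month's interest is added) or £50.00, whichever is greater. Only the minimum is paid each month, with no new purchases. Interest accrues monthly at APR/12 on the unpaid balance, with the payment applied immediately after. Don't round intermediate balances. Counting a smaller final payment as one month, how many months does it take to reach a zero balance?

106 months

Monthly rate r = 24.1%/12 = 2.00833% = 0.0200833.
While 3.5% of the post-interest balance exceeds £50.00, each month B ← (B·(1+r))·(1 − 0.035), i.e. B shrinks by the factor (1+r)·0.965 = 0.98438.
This holds for months 1–64. Entering month 65 the balance is £1,396.57; 3.5% of the post-interest balance is now below £50.00, so the flat £50.00 minimum applies from here.
From month 65 a fixed £50.00 at rate r clears £1,396.57 in 42 more payments. Total: 64 + 42 = 106 months.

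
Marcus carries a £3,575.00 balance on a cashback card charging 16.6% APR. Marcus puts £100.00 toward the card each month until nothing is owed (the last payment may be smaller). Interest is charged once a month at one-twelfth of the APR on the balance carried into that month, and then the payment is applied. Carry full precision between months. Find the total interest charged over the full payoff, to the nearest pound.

£1,391

Monthly rate r = 16.6%/12 = 1.38333% = 0.0138333.
Payoff takes n = ⌈−ln(1 − rB₀/P)/ln(1+r)⌉ = ⌈49.663⌉ = 50 payments; the last is £66.40.
Total paid = 49·£100.00 + £66.40 = £4,966.40.
Total interest = total paid − principal = £4,966.40 − £3,575.00 = £1,391.40.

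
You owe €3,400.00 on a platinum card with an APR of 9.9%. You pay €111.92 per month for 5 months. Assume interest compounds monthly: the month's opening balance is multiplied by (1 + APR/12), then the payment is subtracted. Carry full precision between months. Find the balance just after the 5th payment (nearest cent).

€2,973.67

Monthly rate r = 9.9%/12 = 0.825% = 0.00825.
Each month: B ← B·(1+r) − €111.92.
Month 1: interest €28.05; balance after payment €3,316.13.
Month 2: interest €27.36; balance after payment €3,231.57.
Month 3: interest €26.66; balance after payment €3,146.31.
Month 4: interest €25.96; balance after payment €3,060.35.
Month 5: interest €25.25; balance after payment €2,973.67.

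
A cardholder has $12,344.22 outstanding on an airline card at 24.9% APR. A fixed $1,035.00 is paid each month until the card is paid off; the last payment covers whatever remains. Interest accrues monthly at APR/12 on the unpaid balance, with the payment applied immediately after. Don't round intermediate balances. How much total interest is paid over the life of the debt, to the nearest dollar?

$1,986

Monthly rate r = 24.9%/12 = 2.075% = 0.02075.
Payoff takes n = ⌈−ln(1 − rB₀/P)/ln(1+r)⌉ = ⌈13.844⌉ = 14 payments; the last is $875.21.
Total paid = 13·$1,035.00 + $875.21 = $14,330.21.
Total interest = total paid − principal = $14,330.21 − $12,344.22 = $1,985.99.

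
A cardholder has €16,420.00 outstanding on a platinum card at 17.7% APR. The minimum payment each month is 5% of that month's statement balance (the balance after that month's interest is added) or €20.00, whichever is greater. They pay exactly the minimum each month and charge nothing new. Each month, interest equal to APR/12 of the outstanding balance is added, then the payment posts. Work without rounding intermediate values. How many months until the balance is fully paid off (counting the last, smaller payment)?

Monthly rate r = 17.7%/12 = 1.475% = 0.01475.
While 5% of the post-interest balance exceeds €20.00, each month B ← (B·(1+r))·(1 − 0.05), i.e. B shrinks by the factor (1+r)·0.95 = 0.96401.
This holds for months 1–102. Entering month 103 the balance is €390.67; 5% of the post-interest balance is now below €20.00, so the flat €20.00 minimum applies from here.
From month 103 a fixed €20.00 at rate r clears €390.67 in 24 more payments. Total: 102 + 24 = 126 months.

126 months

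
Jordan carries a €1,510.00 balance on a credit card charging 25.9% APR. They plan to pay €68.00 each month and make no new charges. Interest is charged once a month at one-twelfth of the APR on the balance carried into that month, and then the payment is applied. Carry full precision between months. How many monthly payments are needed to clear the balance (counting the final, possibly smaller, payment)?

Monthly rate r = 25.9%/12 = 2.15833% = 0.0215833.
Recurrence: B ← B·(1+r) − €68.00.
Month 1: interest €32.59; balance after payment €1,474.59.
Month 2: interest €31.83; balance after payment €1,438.42.
Closed form: n = −ln(1 − rB₀/P)/ln(1+r) = −ln(0.52072)/ln(1.02158) ≈ 30.558, so the balance reaches zero during payment 31.

31 payments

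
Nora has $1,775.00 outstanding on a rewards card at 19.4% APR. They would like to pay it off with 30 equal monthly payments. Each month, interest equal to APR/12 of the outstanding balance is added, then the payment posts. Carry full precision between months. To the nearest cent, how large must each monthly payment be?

$75.14

Monthly rate r = 19.4%/12 = 1.61667% = 0.0161667.
Level-payment amortization: P = B₀·r / (1 − (1+r)^(−n)) = 1775.00·0.0161667 / (1 − 1.01617^(−30)).
Denominator 1 − (1+r)^(−30) = 0.38191008.
P = 28.6958 / 0.38191008 ≈ 75.14.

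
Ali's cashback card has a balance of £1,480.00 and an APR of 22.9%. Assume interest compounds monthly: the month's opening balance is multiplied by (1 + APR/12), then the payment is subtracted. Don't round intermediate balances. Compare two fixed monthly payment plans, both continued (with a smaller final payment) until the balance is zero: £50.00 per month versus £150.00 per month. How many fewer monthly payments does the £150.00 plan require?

33 fewer payments

Monthly rate r = 22.9%/12 = 1.90833% = 0.0190833.
At £50.00/mo: n = ⌈−ln(1 − rB₀/P)/ln(1+r)⌉ = 45 payments (last £0.93); total interest = total paid − £1,480.00 = £720.93.
At £150.00/mo: 12 payments (last £5.38); total interest £175.38.
Payments saved = 45 − 12 = 33.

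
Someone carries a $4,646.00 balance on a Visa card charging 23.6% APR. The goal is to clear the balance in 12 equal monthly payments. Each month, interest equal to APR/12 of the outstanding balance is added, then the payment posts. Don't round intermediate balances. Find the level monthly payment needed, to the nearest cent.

$438.43

Monthly rate r = 23.6%/12 = 1.96667% = 0.0196667.
Level-payment amortization: P = B₀·r / (1 − (1+r)^(−n)) = 4646.00·0.0196667 / (1 − 1.01967^(−12)).
Denominator 1 − (1+r)^(−12) = 0.208408116.
P = 91.3713 / 0.208408116 ≈ 438.43.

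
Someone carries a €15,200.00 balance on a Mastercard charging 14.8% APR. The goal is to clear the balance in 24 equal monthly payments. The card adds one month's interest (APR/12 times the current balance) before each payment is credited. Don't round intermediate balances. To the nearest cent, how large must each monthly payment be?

Monthly rate r = 14.8%/12 = 1.23333% = 0.0123333.
Level-payment amortization: P = B₀·r / (1 − (1+r)^(−n)) = 15200.00·0.0123333 / (1 − 1.01233^(−24)).
Denominator 1 − (1+r)^(−24) = 0.254864753.
P = 187.467 / 0.254864753 ≈ 735.55.

€735.55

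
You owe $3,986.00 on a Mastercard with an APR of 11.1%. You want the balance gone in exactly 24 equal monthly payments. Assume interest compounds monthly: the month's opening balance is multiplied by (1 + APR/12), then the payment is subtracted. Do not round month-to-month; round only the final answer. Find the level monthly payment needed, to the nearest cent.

Monthly rate r = 11.1%/12 = 0.925% = 0.00925.
Level-payment amortization: P = B₀·r / (1 − (1+r)^(−n)) = 3986.00·0.00925 / (1 − 1.00925^(−24)).
Denominator 1 − (1+r)^(−24) = 0.198266915.
P = 36.8705 / 0.198266915 ≈ 185.96.

$185.96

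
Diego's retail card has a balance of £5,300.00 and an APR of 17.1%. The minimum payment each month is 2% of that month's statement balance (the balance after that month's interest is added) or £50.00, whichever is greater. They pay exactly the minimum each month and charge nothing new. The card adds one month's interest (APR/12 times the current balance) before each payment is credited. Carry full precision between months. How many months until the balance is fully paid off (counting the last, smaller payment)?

213 months

Monthly rate r = 17.1%/12 = 1.425% = 0.01425.
While 2% of the post-interest balance exceeds £50.00, each month B ← (B·(1+r))·(1 − 0.02), i.e. B shrinks by the factor (1+r)·0.98 = 0.99397.
This holds for months 1–127. Entering month 128 the balance is £2,457.00; 2% of the post-interest balance is now below £50.00, so the flat £50.00 minimum applies from here.
From month 128 a fixed £50.00 at rate r clears £2,457.00 in 86 more payments. Total: 127 + 86 = 213 months.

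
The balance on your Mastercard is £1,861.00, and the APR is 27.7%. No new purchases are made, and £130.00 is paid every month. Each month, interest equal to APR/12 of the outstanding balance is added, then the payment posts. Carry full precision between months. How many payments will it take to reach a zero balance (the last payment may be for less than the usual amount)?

Monthly rate r = 27.7%/12 = 2.30833% = 0.0230833.
Recurrence: B ← B·(1+r) − £130.00.
Month 1: interest £42.96; balance after payment £1,773.96.
Month 2: interest £40.95; balance after payment £1,684.91.
Closed form: n = −ln(1 − rB₀/P)/ln(1+r) = −ln(0.66955)/ln(1.02308) ≈ 17.578, so the balance reaches zero during payment 18.

18 payments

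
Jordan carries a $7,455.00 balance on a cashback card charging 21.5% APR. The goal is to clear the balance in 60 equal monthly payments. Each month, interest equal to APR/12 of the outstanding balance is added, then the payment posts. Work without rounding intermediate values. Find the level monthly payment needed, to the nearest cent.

$203.79

Monthly rate r = 21.5%/12 = 1.79167% = 0.0179167.
Level-payment amortization: P = B₀·r / (1 − (1+r)^(−n)) = 7455.00·0.0179167 / (1 − 1.01792^(−60)).
Denominator 1 − (1+r)^(−60) = 0.65543871.
P = 133.569 / 0.65543871 ≈ 203.79.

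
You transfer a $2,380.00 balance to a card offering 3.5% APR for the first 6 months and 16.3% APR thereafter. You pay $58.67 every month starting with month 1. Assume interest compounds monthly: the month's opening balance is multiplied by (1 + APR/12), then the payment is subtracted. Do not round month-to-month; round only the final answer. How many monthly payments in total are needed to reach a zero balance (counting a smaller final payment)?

55 months

Promo months 1–6 at r₀ = 3.5%/12 = 0.00291667; months 7+ at r₁ = 16.3%/12 = 0.0135833.
After month 6: iterate B ← B·(1+r₀) − $58.67 for 6 months → $2,067.36.
Then at r₁ with $58.67/mo: n₂ = −ln(1 − r₁·B/P)/ln(1+r₁) ≈ 48.27 → 49 more payments.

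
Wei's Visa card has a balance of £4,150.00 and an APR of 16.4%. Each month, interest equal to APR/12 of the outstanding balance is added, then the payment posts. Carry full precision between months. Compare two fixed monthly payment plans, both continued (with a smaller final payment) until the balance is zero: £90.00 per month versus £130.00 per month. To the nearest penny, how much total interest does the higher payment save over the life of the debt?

£1,105.87

Monthly rate r = 16.4%/12 = 1.36667% = 0.0136667.
At £90.00/mo: n = ⌈−ln(1 − rB₀/P)/ln(1+r)⌉ = 74 payments (last £25.60); total interest = total paid − £4,150.00 = £2,445.60.
At £130.00/mo: 43 payments (last £29.73); total interest £1,339.73.
Interest saved = £2,445.60 − £1,339.73 = £1,105.87.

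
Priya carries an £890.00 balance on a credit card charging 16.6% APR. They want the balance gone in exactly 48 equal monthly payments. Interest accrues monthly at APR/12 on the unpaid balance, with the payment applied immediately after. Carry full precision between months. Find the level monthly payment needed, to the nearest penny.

£25.50

Monthly rate r = 16.6%/12 = 1.38333% = 0.0138333.
Level-payment amortization: P = B₀·r / (1 − (1+r)^(−n)) = 890.00·0.0138333 / (1 − 1.01383^(−48)).
Denominator 1 − (1+r)^(−48) = 0.482863933.
P = 12.3117 / 0.482863933 ≈ 25.50.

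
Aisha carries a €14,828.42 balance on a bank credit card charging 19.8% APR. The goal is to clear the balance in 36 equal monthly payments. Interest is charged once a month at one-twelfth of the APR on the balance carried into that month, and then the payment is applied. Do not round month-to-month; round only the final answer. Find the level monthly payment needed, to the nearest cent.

Monthly rate r = 19.8%/12 = 1.65% = 0.0165.
Level-payment amortization: P = B₀·r / (1 − (1+r)^(−n)) = 14828.42·0.0165 / (1 − 1.0165^(−36)).
Denominator 1 − (1+r)^(−36) = 0.445202861.
P = 244.669 / 0.445202861 ≈ 549.57.

€549.57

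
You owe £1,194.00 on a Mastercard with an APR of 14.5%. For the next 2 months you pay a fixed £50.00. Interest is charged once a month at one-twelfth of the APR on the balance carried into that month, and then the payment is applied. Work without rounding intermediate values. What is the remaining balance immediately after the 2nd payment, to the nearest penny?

Monthly rate r = 14.5%/12 = 1.20833% = 0.0120833.
Each month: B ← B·(1+r) − £50.00.
Month 1: interest £14.43; balance after payment £1,158.43.
Month 2: interest £14.00; balance after payment £1,122.43.

£1,122.43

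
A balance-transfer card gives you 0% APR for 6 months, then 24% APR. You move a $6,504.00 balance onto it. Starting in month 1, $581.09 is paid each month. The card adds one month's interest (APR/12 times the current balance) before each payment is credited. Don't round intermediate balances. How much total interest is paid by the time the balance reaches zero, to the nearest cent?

$201.64

Promo months 1–6 at r₀ = 0%/12 = 0; months 7+ at r₁ = 24%/12 = 0.02.
After month 6 (no interest yet): B = $6,504.00 − 6·$581.09 = $3,017.46.
Then at r₁ with $581.09/mo: n₂ = −ln(1 − r₁·B/P)/ln(1+r₁) ≈ 5.54 → 6 more payments.
Total paid = 11·$581.09 + $313.65 = $6,705.64; interest = $6,705.64 − $6,504.00 = $201.64.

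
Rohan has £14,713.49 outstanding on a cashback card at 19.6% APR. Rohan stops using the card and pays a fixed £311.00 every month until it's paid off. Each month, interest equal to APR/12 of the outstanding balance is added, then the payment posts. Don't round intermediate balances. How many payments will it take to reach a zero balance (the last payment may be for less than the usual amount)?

Monthly rate r = 19.6%/12 = 1.63333% = 0.0163333.
Recurrence: B ← B·(1+r) − £311.00.
Month 1: interest £240.32; balance after payment £14,642.81.
Month 2: interest £239.17; balance after payment £14,570.98.
Closed form: n = −ln(1 − rB₀/P)/ln(1+r) = −ln(0.22727)/ln(1.01633) ≈ 91.451, so the balance reaches zero during payment 92.

92 months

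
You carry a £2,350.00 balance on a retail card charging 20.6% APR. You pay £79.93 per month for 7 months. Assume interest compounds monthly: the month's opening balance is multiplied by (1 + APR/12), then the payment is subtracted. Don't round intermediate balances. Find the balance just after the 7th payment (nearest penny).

£2,058.19

Monthly rate r = 20.6%/12 = 1.71667% = 0.0171667.
Each month: B ← B·(1+r) − £79.93.
Month 1: interest £40.34; balance after payment £2,310.41.
Month 2: interest £39.66; balance after payment £2,270.14.
Month 3: interest £38.97; balance after payment £2,229.18.
Month 4: interest £38.27; balance after payment £2,187.52.
Month 5: interest £37.55; balance after payment £2,145.14.
Month 6: interest £36.82; balance after payment £2,102.04.
Month 7: interest £36.09; balance after payment £2,058.19.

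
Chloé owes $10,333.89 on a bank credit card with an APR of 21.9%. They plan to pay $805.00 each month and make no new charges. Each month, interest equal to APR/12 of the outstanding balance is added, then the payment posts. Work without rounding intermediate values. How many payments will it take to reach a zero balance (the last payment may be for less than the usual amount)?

15 months

Monthly rate r = 21.9%/12 = 1.825% = 0.01825.
Recurrence: B ← B·(1+r) − $805.00.
Month 1: interest $188.59; balance after payment $9,717.48.
Month 2: interest $177.34; balance after payment $9,089.83.
Closed form: n = −ln(1 − rB₀/P)/ln(1+r) = −ln(0.76572)/ln(1.01825) ≈ 14.760, so the balance reaches zero during payment 15.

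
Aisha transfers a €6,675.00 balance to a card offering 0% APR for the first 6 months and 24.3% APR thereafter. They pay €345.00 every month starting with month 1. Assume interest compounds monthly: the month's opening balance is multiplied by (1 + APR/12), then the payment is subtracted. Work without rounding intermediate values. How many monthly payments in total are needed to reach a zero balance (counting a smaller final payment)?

22 payments

Promo months 1–6 at r₀ = 0%/12 = 0; months 7+ at r₁ = 24.3%/12 = 0.02025.
After month 6 (no interest yet): B = €6,675.00 − 6·€345.00 = €4,605.00.
Then at r₁ with €345.00/mo: n₂ = −ln(1 − r₁·B/P)/ln(1+r₁) ≈ 15.72 → 16 more payments.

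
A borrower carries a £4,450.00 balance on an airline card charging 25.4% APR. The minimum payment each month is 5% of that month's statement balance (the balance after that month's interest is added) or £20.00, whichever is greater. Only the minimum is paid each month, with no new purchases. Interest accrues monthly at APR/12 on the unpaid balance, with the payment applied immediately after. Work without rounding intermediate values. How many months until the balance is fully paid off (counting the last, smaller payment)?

Monthly rate r = 25.4%/12 = 2.11667% = 0.0211667.
While 5% of the post-interest balance exceeds £20.00, each month B ← (B·(1+r))·(1 − 0.05), i.e. B shrinks by the factor (1+r)·0.95 = 0.97011.
This holds for months 1–81. Entering month 82 the balance is £380.89; 5% of the post-interest balance is now below £20.00, so the flat £20.00 minimum applies from here.
From month 82 a fixed £20.00 at rate r clears £380.89 in 25 more payments. Total: 81 + 25 = 106 months.

106 months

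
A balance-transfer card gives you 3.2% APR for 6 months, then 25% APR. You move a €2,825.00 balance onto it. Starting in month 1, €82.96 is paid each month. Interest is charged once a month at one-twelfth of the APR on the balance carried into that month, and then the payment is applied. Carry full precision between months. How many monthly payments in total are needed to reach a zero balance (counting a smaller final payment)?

Promo months 1–6 at r₀ = 3.2%/12 = 0.00266667; months 7+ at r₁ = 25%/12 = 0.0208333.
After month 6: iterate B ← B·(1+r₀) − €82.96 for 6 months → €2,369.41.
Then at r₁ with €82.96/mo: n₂ = −ln(1 − r₁·B/P)/ln(1+r₁) ≈ 43.84 → 44 more payments.

50 payments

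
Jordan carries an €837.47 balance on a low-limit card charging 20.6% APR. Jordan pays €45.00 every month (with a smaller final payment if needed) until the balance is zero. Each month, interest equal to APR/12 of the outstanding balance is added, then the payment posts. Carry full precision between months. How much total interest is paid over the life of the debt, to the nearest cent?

Monthly rate r = 20.6%/12 = 1.71667% = 0.0171667.
Payoff takes n = ⌈−ln(1 − rB₀/P)/ln(1+r)⌉ = ⌈22.613⌉ = 23 payments; the last is €27.68.
Total paid = 22·€45.00 + €27.68 = €1,017.68.
Total interest = total paid − principal = €1,017.68 − €837.47 = €180.21.

€180.21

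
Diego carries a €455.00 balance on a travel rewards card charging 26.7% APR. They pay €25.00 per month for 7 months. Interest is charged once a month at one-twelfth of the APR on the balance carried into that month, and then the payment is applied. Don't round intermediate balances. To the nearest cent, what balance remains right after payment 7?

Monthly rate r = 26.7%/12 = 2.225% = 0.02225.
Each month: B ← B·(1+r) − €25.00.
Month 1: interest €10.12; balance after payment €440.12.
Month 2: interest €9.79; balance after payment €424.92.
Month 3: interest €9.45; balance after payment €409.37.
Month 4: interest €9.11; balance after payment €393.48.
Month 5: interest €8.75; balance after payment €377.23.
Month 6: interest €8.39; balance after payment €360.63.
Month 7: interest €8.02; balance after payment €343.65.

€343.65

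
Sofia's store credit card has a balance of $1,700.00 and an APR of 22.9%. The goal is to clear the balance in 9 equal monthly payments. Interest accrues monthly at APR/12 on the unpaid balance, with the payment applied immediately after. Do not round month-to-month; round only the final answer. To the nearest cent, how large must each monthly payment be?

$207.37

Monthly rate r = 22.9%/12 = 1.90833% = 0.0190833.
Level-payment amortization: P = B₀·r / (1 − (1+r)^(−n)) = 1700.00·0.0190833 / (1 − 1.01908^(−9)).
Denominator 1 − (1+r)^(−9) = 0.156446349.
P = 32.4417 / 0.156446349 ≈ 207.37.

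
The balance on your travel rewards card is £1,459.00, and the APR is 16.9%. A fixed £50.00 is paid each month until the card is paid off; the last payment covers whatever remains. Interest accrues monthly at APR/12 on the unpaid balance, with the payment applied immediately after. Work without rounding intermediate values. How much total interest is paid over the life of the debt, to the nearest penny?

£433.23

Monthly rate r = 16.9%/12 = 1.40833% = 0.0140833.
Payoff takes n = ⌈−ln(1 − rB₀/P)/ln(1+r)⌉ = ⌈37.844⌉ = 38 payments; the last is £42.23.
Total paid = 37·£50.00 + £42.23 = £1,892.23.
Total interest = total paid − principal = £1,892.23 − £1,459.00 = £433.23.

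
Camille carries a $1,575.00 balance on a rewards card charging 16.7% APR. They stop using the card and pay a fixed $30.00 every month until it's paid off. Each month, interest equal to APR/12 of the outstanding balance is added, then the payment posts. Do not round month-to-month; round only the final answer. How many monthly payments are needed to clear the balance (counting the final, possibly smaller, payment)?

95 payments

Monthly rate r = 16.7%/12 = 1.39167% = 0.0139167.
Recurrence: B ← B·(1+r) − $30.00.
Month 1: interest $21.92; balance after payment $1,566.92.
Month 2: interest $21.81; balance after payment $1,558.73.
Closed form: n = −ln(1 − rB₀/P)/ln(1+r) = −ln(0.26938)/ln(1.01392) ≈ 94.905, so the balance reaches zero during payment 95.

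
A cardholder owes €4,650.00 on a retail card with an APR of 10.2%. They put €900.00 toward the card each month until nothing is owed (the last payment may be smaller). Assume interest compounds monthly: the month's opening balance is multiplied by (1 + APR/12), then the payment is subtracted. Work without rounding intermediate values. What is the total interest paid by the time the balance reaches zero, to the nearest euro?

€126

Monthly rate r = 10.2%/12 = 0.85% = 0.0085.
Payoff takes n = ⌈−ln(1 − rB₀/P)/ln(1+r)⌉ = ⌈5.306⌉ = 6 payments; the last is €276.19.
Total paid = 5·€900.00 + €276.19 = €4,776.19.
Total interest = total paid − principal = €4,776.19 − €4,650.00 = €126.19.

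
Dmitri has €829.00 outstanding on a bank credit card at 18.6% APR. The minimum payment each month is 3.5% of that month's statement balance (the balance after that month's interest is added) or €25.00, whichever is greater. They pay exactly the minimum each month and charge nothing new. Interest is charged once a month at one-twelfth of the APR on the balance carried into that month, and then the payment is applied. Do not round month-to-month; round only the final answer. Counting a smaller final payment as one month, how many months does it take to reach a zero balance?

Monthly rate r = 18.6%/12 = 1.55% = 0.0155.
While 3.5% of the post-interest balance exceeds €25.00, each month B ← (B·(1+r))·(1 − 0.035), i.e. B shrinks by the factor (1+r)·0.965 = 0.97996.
This holds for months 1–9. Entering month 10 the balance is €690.91; 3.5% of the post-interest balance is now below €25.00, so the flat €25.00 minimum applies from here.
From month 10 a fixed €25.00 at rate r clears €690.91 in 37 more payments. Total: 9 + 37 = 46 months.

46 months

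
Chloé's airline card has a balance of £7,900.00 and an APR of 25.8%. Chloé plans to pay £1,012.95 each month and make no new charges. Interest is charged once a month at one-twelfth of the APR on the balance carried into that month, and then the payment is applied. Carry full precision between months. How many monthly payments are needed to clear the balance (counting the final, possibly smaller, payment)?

9 months

Monthly rate r = 25.8%/12 = 2.15% = 0.0215.
Recurrence: B ← B·(1+r) − £1,012.95.
Month 1: interest £169.85; balance after payment £7,056.90.
Month 2: interest £151.72; balance after payment £6,195.67.
Closed form: n = −ln(1 − rB₀/P)/ln(1+r) = −ln(0.83232)/ln(1.0215) ≈ 8.628, so the balance reaches zero during payment 9.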